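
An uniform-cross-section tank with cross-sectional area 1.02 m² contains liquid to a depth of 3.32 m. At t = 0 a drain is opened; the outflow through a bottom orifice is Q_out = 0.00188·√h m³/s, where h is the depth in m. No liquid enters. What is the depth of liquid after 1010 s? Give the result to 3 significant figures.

With no inflow, A dh/dt = −0.00188 √h.
Separate and integrate: 2(√h − √h₀) = −(0.00188/A) t.
√h = √3.32 − 0.00188·1010/(2·1.02) = 1.8221 − 0.93078 = 0.89130.
h = 0.89130² = 0.79442 m.

0.794 m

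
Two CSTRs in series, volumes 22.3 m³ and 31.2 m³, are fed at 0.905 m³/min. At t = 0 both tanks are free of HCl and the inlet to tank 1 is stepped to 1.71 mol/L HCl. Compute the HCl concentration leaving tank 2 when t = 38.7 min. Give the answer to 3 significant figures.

0.650 mol/L

Species balance on tank i: dCᵢ/dt = (Cᵢ₋₁ − Cᵢ)/τᵢ with τᵢ = Vᵢ/Q.
τ₁ = 22.3/0.905 = 24.641 min; τ₂ = 31.2/0.905 = 34.475 min.
Solving the cascade with C₁(0)=C₂(0)=0 gives C₂(t) = C_in[1 − (τ₁ e^(−t/τ₁) − τ₂ e^(−t/τ₂))/(τ₁ − τ₂)].
At t = 38.7: e^(−t/τ₁) = 0.20793, e^(−t/τ₂) = 0.32545.
C₂ = 1.71·[1 − (24.641·0.20793 − 34.475·0.32545)/(-9.8343)] = 1.71·0.38009 = 0.64995 mol/L.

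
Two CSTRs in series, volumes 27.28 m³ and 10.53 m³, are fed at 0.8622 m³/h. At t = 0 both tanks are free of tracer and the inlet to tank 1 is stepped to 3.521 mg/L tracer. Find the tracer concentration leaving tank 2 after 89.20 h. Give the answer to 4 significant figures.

Each tank obeys Vᵢ dCᵢ/dt = Q(Cᵢ₋₁ − Cᵢ), so τᵢ = Vᵢ/Q.
τ₁ = 27.28/0.8622 = 31.6400 h; τ₂ = 10.53/0.8622 = 12.2129 h.
Solving the cascade with C₁(0)=C₂(0)=0 gives C₂(t) = C_in[1 − (τ₁ e^(−t/τ₁) − τ₂ e^(−t/τ₂))/(τ₁ − τ₂)].
At t = 89.20: e^(−t/τ₁) = 0.0596526, e^(−t/τ₂) = 0.000673026.
C₂ = 3.521·[1 − (31.6400·0.0596526 − 12.2129·0.000673026)/(19.4270)] = 3.521·0.903269 = 3.18041 mg/L.

3.180 mg/L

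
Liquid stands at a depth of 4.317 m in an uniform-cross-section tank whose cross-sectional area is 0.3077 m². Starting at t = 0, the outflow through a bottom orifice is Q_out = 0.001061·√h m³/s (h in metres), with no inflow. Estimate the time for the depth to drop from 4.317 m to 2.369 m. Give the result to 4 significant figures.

312.4 s

Unsteady balance on liquid volume: A dh/dt = −0.001061 √h.
∫ h^(−1/2) dh = −(0.001061/A) ∫ dt, giving 2√h = 2√h₀ − (0.001061/A) t.
t = 2A(√h₀ − √h)/0.001061 = 2·0.3077·(√4.317 − √2.369)/0.001061
  = 0.615400 × (2.07774 − 1.53916) / 0.001061 = 312.389 s.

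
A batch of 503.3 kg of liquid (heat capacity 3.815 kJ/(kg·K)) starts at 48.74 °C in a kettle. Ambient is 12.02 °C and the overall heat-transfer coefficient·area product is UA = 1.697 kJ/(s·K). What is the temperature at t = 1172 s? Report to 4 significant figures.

25.05 °C

Lumped-capacitance energy balance: M c_p dT/dt = UA(T_amb − T).
dT/dt = (T_ss − T)/τ with T_ss = T_amb = 12.0200 °C, τ = M c_p/UA = 503.3·3.815/1.697 = 1131.46 s.
T approaches T_ss exponentially: T(t) = T_ss + (T₀ − T_ss) e^(−t/τ).
T(1172) = 12.0200 + (36.7200)·0.354932 = 25.0531 °C.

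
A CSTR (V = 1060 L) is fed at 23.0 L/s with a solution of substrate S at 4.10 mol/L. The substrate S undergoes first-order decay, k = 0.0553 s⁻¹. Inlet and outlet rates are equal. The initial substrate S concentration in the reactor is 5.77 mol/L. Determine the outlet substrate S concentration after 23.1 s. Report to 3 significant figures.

1.93 mol/L

Species balance: V dC/dt = Q C_in − Q C − k V C.
This is linear with rate a = Q/V + k = 0.076998 s⁻¹.
C_ss = Q C_in/(Q + kV) = 1.1554 mol/L; C(t) = C_ss + (C₀ − C_ss) e^(−a t).
C(23.1) = 1.1554 + (4.6146)·e^(−0.076998·23.1) = 1.1554 + (4.6146)·0.16886 = 1.9346 mol/L.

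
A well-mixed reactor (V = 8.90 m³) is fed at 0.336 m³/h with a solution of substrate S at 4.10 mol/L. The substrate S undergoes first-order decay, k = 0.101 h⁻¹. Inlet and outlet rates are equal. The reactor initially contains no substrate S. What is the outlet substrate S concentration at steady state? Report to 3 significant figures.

1.12 mol/L

V dC/dt = Q(C_in − C) − k V C.
Steady state (dC/dt = 0): C_ss = Q C_in/(Q + kV) = C_in/(1 + kV/Q).
C_ss = 0.336·4.10/(0.336 + 0.101·8.90) = 1.3776/1.2349 = 1.1156 mol/L.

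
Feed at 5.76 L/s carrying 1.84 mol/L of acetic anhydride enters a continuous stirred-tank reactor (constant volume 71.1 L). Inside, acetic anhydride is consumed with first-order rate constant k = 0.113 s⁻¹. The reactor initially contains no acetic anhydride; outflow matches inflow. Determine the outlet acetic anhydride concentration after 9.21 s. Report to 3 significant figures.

0.640 mol/L

Accumulation = in − out − consumed: V dC/dt = Q C_in − Q C − k V C.
This is linear with rate a = Q/V + k = 0.19401 s⁻¹.
C_ss = Q C_in/(Q + kV) = 0.76832 mol/L; C(t) = C_ss + (C₀ − C_ss) e^(−a t).
C(9.21) = 0.76832 + (-0.76832)·e^(−0.19401·9.21) = 0.76832 + (-0.76832)·0.16749 = 0.63964 mol/L.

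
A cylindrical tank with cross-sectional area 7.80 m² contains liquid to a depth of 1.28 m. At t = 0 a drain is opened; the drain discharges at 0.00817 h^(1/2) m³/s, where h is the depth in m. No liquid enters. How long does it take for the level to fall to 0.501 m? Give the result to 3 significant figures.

809 s

Accumulation of liquid (constant cross-section A): A dh/dt = −0.00817 √h.
∫ h^(−1/2) dh = −(0.00817/A) ∫ dt, giving 2√h = 2√h₀ − (0.00817/A) t.
t = 2A(√h₀ − √h)/0.00817 = 2·7.80·(√1.28 − √0.501)/0.00817
  = 15.600 × (1.1314 − 0.70781) / 0.00817 = 808.75 s.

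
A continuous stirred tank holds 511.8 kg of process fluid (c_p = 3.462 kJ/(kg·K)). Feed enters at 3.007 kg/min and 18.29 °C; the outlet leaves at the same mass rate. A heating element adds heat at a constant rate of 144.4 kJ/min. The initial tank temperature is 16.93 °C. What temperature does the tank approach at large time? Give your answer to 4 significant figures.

32.16 °C

Heat balance on the well-mixed liquid: M c_p dT/dt = ṁ c_p (T_in − T) + 144.4.
At steady state dT/dt = 0 ⇒ T_ss = T_in + Q̇/(ṁ c_p) = 18.29 + 144.4/(3.007·3.462) = 32.1610 °C.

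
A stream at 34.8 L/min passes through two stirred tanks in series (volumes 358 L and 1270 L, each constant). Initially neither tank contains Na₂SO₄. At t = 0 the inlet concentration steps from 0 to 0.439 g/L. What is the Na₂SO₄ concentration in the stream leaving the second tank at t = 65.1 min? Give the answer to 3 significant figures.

0.337 g/L

Time constants: τᵢ = Vᵢ/Q for each well-mixed tank.
τ₁ = 358/34.8 = 10.287 min; τ₂ = 1270/34.8 = 36.494 min.
Tank 1: C₁ = C_in(1 − e^(−t/τ₁)). Tank 2 (τ₁ ≠ τ₂): C₂ = C_in[1 − (τ₁ e^(−t/τ₁) − τ₂ e^(−t/τ₂))/(τ₁ − τ₂)].
At t = 65.1: e^(−t/τ₁) = 0.0017853, e^(−t/τ₂) = 0.16799.
C₂ = 0.439·[1 − (10.287·0.0017853 − 36.494·0.16799)/(-26.207)] = 0.439·0.76677 = 0.33661 g/L.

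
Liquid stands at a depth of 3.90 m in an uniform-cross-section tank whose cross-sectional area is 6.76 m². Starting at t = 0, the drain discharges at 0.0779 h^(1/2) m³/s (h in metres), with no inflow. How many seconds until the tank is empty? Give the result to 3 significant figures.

Unsteady balance on liquid volume: A dh/dt = −0.0779 √h.
∫ h^(−1/2) dh = −(0.0779/A) ∫ dt, giving 2√h = 2√h₀ − (0.0779/A) t.
Set h = 0: 2√h₀ = (0.0779/A) t_empty ⇒ t_empty = 2A√h₀/0.0779.
t_empty = 2·6.76·√3.90/0.0779 = 13.520·1.9748/0.0779 = 342.75 s.

343 s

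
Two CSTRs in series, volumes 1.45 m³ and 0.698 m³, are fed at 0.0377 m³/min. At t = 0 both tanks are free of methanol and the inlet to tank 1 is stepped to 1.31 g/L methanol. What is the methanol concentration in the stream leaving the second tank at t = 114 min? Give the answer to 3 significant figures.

1.18 g/L

Each tank obeys Vᵢ dCᵢ/dt = Q(Cᵢ₋₁ − Cᵢ), so τᵢ = Vᵢ/Q.
τ₁ = 1.45/0.0377 = 38.462 min; τ₂ = 0.698/0.0377 = 18.515 min.
Solving the cascade with C₁(0)=C₂(0)=0 gives C₂(t) = C_in[1 − (τ₁ e^(−t/τ₁) − τ₂ e^(−t/τ₂))/(τ₁ − τ₂)].
At t = 114: e^(−t/τ₁) = 0.051612, e^(−t/τ₂) = 0.0021180.
C₂ = 1.31·[1 − (38.462·0.051612 − 18.515·0.0021180)/(19.947)] = 1.31·0.90245 = 1.1822 g/L.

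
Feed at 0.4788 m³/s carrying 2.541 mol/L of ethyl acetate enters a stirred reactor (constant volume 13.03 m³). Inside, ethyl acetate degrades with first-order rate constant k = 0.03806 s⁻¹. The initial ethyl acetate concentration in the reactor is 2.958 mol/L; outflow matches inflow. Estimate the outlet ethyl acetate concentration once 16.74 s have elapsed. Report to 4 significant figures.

1.737 mol/L

Species balance: V dC/dt = Q C_in − Q C − k V C.
This is linear with rate a = Q/V + k = 0.0748060 s⁻¹.
C_ss = Q C_in/(Q + kV) = 1.24818 mol/L; C(t) = C_ss + (C₀ − C_ss) e^(−a t).
C(16.74) = 1.24818 + (1.70982)·e^(−0.0748060·16.74) = 1.24818 + (1.70982)·0.285860 = 1.73695 mol/L.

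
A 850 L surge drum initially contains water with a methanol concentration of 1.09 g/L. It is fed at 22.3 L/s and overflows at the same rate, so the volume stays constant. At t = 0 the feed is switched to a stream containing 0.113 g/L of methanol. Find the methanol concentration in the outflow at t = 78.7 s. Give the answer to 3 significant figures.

0.237 g/L

Accumulation = in − out for the solute gives V dC/dt = Q(C_in − C).
Time constant τ = V/Q = 850/22.3 = 38.117 s.
This is linear first-order; C(t) = C_in + (C₀ − C_in) e^(−t/τ).
C(78.7) = 0.113 + (1.09 − 0.113)·e^(−78.7/38.117) = 0.113 + (0.97700)·0.12685 = 0.23694 g/L.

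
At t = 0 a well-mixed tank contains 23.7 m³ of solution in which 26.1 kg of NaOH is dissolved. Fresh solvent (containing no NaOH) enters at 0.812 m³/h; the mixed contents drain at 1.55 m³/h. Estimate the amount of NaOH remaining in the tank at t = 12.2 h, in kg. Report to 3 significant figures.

Let m(t) be the amount of NaOH. Volume: V(t) = V₀ + (Q_in − Q_out) t = 23.7 − 0.73800 t; V(12.2) = 14.696 m³.
Solute balance: dm/dt = 0 − Q_out C = −Q_out m/V(t).
Separate: dm/m = −Q_out dt/V(t) ⇒ ln(m/m₀) = −(Q_out/(Q_in−Q_out)) ln(V/V₀).
m = m₀ (V₀/V)^(Q_out/(Q_in−Q_out)) = 26.1 × (23.7/14.696)^(-2.1003) = 9.5666 kg.

9.57 kg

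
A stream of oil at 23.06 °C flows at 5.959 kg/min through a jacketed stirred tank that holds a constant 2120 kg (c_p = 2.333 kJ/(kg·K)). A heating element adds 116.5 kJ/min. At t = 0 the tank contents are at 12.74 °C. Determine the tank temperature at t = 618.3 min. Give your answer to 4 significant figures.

M c_p dT/dt = ṁ c_p (T_in − T) + Q̇.
τ = M/ṁ = 355.764 min; T_ss = T_in + Q̇/(ṁ c_p) = 23.06 + 116.5/(5.959·2.333) = 31.4399 °C.
T approaches T_ss exponentially: T(t) = T_ss + (T₀ − T_ss) e^(−t/τ).
T(618.3) = 31.4399 + (-18.6999)·e^(−618.3/355.764) = 31.4399 + (-18.6999)·0.175881 = 28.1509 °C.

28.15 °C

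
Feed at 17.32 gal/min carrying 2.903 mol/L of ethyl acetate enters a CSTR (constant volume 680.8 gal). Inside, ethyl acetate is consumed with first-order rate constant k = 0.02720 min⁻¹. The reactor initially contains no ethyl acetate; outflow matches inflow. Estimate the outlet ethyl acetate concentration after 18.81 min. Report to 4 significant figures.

0.8818 mol/L

Species balance: V dC/dt = Q C_in − Q C − k V C.
dC/dt = (Q/V) C_in − (Q/V + k) C; effective rate a = Q/V + k = 0.0254407 + 0.02720 = 0.0526407 min⁻¹.
C_ss = Q C_in/(Q + kV) = 1.40299 mol/L; C(t) = C_ss + (C₀ − C_ss) e^(−a t).
C(18.81) = 1.40299 + (-1.40299)·e^(−0.0526407·18.81) = 1.40299 + (-1.40299)·0.371513 = 0.881760 mol/L.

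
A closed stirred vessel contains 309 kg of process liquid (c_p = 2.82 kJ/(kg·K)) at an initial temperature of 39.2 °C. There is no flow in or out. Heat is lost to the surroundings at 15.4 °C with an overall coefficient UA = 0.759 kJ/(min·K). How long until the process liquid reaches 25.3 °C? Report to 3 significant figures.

1010 min

Lumped-capacitance energy balance: M c_p dT/dt = UA(T_amb − T).
τ = M c_p/UA = 1148.1 min; T_ss = T_amb = 15.400 °C.
T(t) = T_ss + (T₀ − T_ss)e^(−t/τ); set T = 25.3:
t = −τ ln[(T − T_ss)/(T₀ − T_ss)] = −1148.1 · ln(0.41597) = 1007.0 min.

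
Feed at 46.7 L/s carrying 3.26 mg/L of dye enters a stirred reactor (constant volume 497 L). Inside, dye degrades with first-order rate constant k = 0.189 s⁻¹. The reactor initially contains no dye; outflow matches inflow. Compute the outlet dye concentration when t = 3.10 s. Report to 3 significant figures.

0.632 mg/L

Accumulation = in − out − consumed: V dC/dt = Q C_in − Q C − k V C.
This is linear with rate a = Q/V + k = 0.28296 s⁻¹.
C_ss = Q C_in/(Q + kV) = 1.0825 mg/L; C(t) = C_ss + (C₀ − C_ss) e^(−a t).
C(3.10) = 1.0825 + (-1.0825)·e^(−0.28296·3.10) = 1.0825 + (-1.0825)·0.41595 = 0.63226 mg/L.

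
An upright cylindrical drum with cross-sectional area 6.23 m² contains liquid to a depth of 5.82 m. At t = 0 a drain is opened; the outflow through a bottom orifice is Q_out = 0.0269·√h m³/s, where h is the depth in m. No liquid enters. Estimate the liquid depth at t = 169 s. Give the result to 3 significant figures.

4.19 m

A dh/dt = −Q_out = −0.0269 √h.
Separate and integrate: 2(√h − √h₀) = −(0.0269/A) t.
√h = √5.82 − 0.0269·169/(2·6.23) = 2.4125 − 0.36486 = 2.0476.
h = 2.0476² = 4.1927 m.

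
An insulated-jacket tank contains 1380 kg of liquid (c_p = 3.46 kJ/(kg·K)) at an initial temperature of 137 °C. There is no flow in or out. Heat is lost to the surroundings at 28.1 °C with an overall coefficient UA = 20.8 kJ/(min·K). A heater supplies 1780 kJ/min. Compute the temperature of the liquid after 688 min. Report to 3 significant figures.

Lumped-capacitance energy balance: M c_p dT/dt = UA(T_amb − T) + Q̇.
dT/dt = (T_ss − T)/τ with T_ss = T_amb + Q̇/UA = 28.1 + 1780/20.8 = 113.68 °C, τ = M c_p/UA = 1380·3.46/20.8 = 229.56 min.
Solution: T(t) = T_ss + (T₀ − T_ss) e^(−t/τ).
T(688) = 113.68 + (23.323)·0.049933 = 114.84 °C.

115 °C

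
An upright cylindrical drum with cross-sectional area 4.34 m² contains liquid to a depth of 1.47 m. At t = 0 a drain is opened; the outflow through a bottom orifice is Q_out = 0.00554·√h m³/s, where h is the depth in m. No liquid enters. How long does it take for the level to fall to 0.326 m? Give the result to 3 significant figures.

1010 s

With no inflow, A dh/dt = −0.00554 √h.
Separate and integrate: 2(√h − √h₀) = −(0.00554/A) t.
t = 2A(√h₀ − √h)/0.00554 = 2·4.34·(√1.47 − √0.326)/0.00554
  = 8.6800 × (1.2124 − 0.57096) / 0.00554 = 1005.0 s.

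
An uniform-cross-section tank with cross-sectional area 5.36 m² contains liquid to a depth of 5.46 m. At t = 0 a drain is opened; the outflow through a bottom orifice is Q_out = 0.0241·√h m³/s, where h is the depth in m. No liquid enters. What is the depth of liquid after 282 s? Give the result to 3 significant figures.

Volume balance on the tank: A dh/dt = −0.0241 √h.
∫ h^(−1/2) dh = −(0.0241/A) ∫ dt, giving 2√h = 2√h₀ − (0.0241/A) t.
√h = √5.46 − 0.0241·282/(2·5.36) = 2.3367 − 0.63397 = 1.7027.
h = 1.7027² = 2.8992 m.

2.90 m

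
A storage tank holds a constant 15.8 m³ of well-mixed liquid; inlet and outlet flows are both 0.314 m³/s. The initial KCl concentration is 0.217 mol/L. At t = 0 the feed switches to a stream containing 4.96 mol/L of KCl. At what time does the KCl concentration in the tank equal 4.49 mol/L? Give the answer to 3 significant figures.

Unsteady species balance (constant V, well mixed): V dC/dt = Q(C_in − C), so τ = V/Q = 50.318 s.
C(t) = C_in + (C₀ − C_in) e^(−t/τ). Set C = 4.49 and solve for t:
e^(−t/τ) = (C − C_in)/(C₀ − C_in) = (4.49 − 4.96)/(0.217 − 4.96) = 0.099093
t = −τ ln(…) = 50.318 × 2.3117 = 116.32 s.

116 s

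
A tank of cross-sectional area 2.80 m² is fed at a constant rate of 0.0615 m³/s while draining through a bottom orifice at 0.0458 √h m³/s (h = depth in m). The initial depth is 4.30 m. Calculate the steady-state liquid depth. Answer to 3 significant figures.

1.80 m

Unsteady balance on liquid volume: A dh/dt = Q_in − 0.0458 √h. At steady state dh/dt = 0:
Q_in = 0.0458 √h_ss ⇒ √h_ss = 0.0615/0.0458 = 1.3428.
h_ss = 1.3428² = 1.8031 m. (Since h₀ = 4.30 m > h_ss, the level will fall toward this value.)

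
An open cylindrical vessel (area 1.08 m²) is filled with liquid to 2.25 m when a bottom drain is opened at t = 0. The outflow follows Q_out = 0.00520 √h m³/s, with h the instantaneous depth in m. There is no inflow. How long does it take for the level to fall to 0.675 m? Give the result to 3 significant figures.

A dh/dt = −Q_out = −0.00520 √h.
Separate and integrate: 2(√h − √h₀) = −(0.00520/A) t.
t = 2A(√h₀ − √h)/0.00520 = 2·1.08·(√2.25 − √0.675)/0.00520
  = 2.1600 × (1.5000 − 0.82158) / 0.00520 = 281.80 s.

282 s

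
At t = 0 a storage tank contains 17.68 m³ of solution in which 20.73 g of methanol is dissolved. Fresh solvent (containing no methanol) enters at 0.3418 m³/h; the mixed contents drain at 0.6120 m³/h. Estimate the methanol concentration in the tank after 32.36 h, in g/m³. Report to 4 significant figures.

0.4946 g/m³

Let m(t) be the amount of methanol. Volume: V(t) = V₀ + (Q_in − Q_out) t = 17.68 − 0.270200 t; V(32.36) = 8.93633 m³.
Solute balance: dm/dt = 0 − Q_out C = −Q_out m/V(t).
Separate: dm/m = −Q_out dt/V(t) ⇒ ln(m/m₀) = −(Q_out/(Q_in−Q_out)) ln(V/V₀).
m = m₀ (V₀/V)^(Q_out/(Q_in−Q_out)) = 20.73 × (17.68/8.93633)^(-2.26499) = 4.42009 g.
C = m/V = 4.42009/8.93633 = 0.494620 g/m³.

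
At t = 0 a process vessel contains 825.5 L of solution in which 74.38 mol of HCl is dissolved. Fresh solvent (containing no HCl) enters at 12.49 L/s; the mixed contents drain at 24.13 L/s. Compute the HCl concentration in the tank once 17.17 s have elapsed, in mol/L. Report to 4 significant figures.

Let m(t) be the amount of HCl. Volume: V(t) = V₀ + (Q_in − Q_out) t = 825.5 − 11.6400 t; V(17.17) = 625.641 L.
No HCl enters, so dm/dt = −Q_out · (m/V).
dm/m = −Q_out dt/(V₀ − 11.6400 t); integrating gives ln(m/m₀) = −(Q_out/(Q_in−Q_out)) ln(V/V₀).
m = m₀ (V₀/V)^(Q_out/(Q_in−Q_out)) = 74.38 × (825.5/625.641)^(-2.07302) = 41.8679 mol.
C = m/V = 41.8679/625.641 = 0.0669200 mol/L.

0.06692 mol/L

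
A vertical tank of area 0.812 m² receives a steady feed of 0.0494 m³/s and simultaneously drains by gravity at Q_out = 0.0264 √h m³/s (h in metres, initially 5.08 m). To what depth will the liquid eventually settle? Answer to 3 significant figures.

3.50 m

A dh/dt = Q_in − 0.0264 √h. Steady state requires inflow = outflow:
Q_in = 0.0264 √h_ss ⇒ √h_ss = 0.0494/0.0264 = 1.8712.
h_ss = 1.8712² = 3.5014 m. (Since h₀ = 5.08 m > h_ss, the level will fall toward this value.)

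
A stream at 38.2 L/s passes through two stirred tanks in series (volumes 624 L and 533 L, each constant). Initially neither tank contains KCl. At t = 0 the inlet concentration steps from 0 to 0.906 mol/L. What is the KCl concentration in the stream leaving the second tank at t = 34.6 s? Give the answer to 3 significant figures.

Time constants: τᵢ = Vᵢ/Q for each well-mixed tank.
τ₁ = 624/38.2 = 16.335 s; τ₂ = 533/38.2 = 13.953 s.
Solving the cascade with C₁(0)=C₂(0)=0 gives C₂(t) = C_in[1 − (τ₁ e^(−t/τ₁) − τ₂ e^(−t/τ₂))/(τ₁ − τ₂)].
At t = 34.6: e^(−t/τ₁) = 0.12025, e^(−t/τ₂) = 0.083762.
C₂ = 0.906·[1 − (16.335·0.12025 − 13.953·0.083762)/(2.3822)] = 0.906·0.66600 = 0.60340 mol/L.

0.603 mol/L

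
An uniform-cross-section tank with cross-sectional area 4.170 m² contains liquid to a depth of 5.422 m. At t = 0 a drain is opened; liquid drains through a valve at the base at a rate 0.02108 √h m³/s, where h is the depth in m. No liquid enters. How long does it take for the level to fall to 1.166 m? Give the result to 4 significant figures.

Accumulation of liquid (constant cross-section A): A dh/dt = −0.02108 √h.
This is separable: 2 d(√h)/dt = −0.02108/A, so √h = √h₀ − (0.02108/(2A)) t.
t = 2A(√h₀ − √h)/0.02108 = 2·4.170·(√5.422 − √1.166)/0.02108
  = 8.34000 × (2.32852 − 1.07981) / 0.02108 = 494.032 s.

494.0 s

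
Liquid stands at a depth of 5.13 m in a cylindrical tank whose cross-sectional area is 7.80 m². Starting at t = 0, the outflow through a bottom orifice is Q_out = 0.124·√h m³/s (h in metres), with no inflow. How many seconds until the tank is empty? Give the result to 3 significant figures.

A dh/dt = −Q_out = −0.124 √h.
This is separable: 2 d(√h)/dt = −0.124/A, so √h = √h₀ − (0.124/(2A)) t.
Tank is empty when √h = 0: t_empty = 2A√h₀/0.124.
t_empty = 2·7.80·√5.13/0.124 = 15.600·2.2650/0.124 = 284.95 s.

285 s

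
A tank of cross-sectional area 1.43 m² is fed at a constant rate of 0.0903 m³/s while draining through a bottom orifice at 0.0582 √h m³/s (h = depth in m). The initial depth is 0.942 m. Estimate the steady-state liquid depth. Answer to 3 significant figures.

A dh/dt = Q_in − 0.0582 √h. Steady state requires inflow = outflow:
Q_in = 0.0582 √h_ss ⇒ √h_ss = 0.0903/0.0582 = 1.5515.
h_ss = 1.5515² = 2.4073 m. (Since h₀ = 0.942 m < h_ss, the level will rise toward this value.)

2.41 m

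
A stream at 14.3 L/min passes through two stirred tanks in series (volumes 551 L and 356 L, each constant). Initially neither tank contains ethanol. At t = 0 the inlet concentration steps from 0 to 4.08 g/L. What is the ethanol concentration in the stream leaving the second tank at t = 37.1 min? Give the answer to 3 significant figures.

1.36 g/L

Time constants: τᵢ = Vᵢ/Q for each well-mixed tank.
τ₁ = 551/14.3 = 38.531 min; τ₂ = 356/14.3 = 24.895 min.
Tank 1: C₁ = C_in(1 − e^(−t/τ₁)). Tank 2 (τ₁ ≠ τ₂): C₂ = C_in[1 − (τ₁ e^(−t/τ₁) − τ₂ e^(−t/τ₂))/(τ₁ − τ₂)].
At t = 37.1: e^(−t/τ₁) = 0.38180, e^(−t/τ₂) = 0.22532.
C₂ = 4.08·[1 − (38.531·0.38180 − 24.895·0.22532)/(13.636)] = 4.08·0.33251 = 1.3566 g/L.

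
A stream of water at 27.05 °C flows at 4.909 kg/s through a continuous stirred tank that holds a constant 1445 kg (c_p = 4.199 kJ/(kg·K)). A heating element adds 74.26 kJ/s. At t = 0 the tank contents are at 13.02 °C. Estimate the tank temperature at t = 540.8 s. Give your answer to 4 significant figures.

27.84 °C

M c_p dT/dt = ṁ c_p (T_in − T) + Q̇.
Rearrange: dT/dt = (T_ss − T)/τ with τ = M/ṁ = 294.357 s and T_ss = T_in + Q̇/(ṁ c_p) = 30.6526 °C.
T approaches T_ss exponentially: T(t) = T_ss + (T₀ − T_ss) e^(−t/τ).
T(540.8) = 30.6526 + (-17.6326)·e^(−540.8/294.357) = 30.6526 + (-17.6326)·0.159259 = 27.8444 °C.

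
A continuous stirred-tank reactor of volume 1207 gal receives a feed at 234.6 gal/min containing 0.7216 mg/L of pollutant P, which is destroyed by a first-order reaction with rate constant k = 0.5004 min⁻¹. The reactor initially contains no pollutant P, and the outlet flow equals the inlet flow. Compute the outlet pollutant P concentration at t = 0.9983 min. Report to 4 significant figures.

Species balance: V dC/dt = Q C_in − Q C − k V C.
dC/dt = (Q/V) C_in − (Q/V + k) C; effective rate a = Q/V + k = 0.194366 + 0.5004 = 0.694766 min⁻¹.
C_ss = Q C_in/(Q + kV) = 0.201873 mg/L; C(t) = C_ss + (C₀ − C_ss) e^(−a t).
C(0.9983) = 0.201873 + (-0.201873)·e^(−0.694766·0.9983) = 0.201873 + (-0.201873)·0.499781 = 0.100981 mg/L.

0.1010 mg/L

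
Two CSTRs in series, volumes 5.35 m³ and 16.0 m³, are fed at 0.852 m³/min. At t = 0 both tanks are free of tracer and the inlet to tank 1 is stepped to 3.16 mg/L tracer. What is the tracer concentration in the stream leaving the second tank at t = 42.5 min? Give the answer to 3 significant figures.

Time constants: τᵢ = Vᵢ/Q for each well-mixed tank.
τ₁ = 5.35/0.852 = 6.2793 min; τ₂ = 16.0/0.852 = 18.779 min.
Tank 1: C₁ = C_in(1 − e^(−t/τ₁)). Tank 2 (τ₁ ≠ τ₂): C₂ = C_in[1 − (τ₁ e^(−t/τ₁) − τ₂ e^(−t/τ₂))/(τ₁ − τ₂)].
At t = 42.5: e^(−t/τ₁) = 0.0011497, e^(−t/τ₂) = 0.10402.
C₂ = 3.16·[1 − (6.2793·0.0011497 − 18.779·0.10402)/(-12.500)] = 3.16·0.84430 = 2.6680 mg/L.

2.67 mg/L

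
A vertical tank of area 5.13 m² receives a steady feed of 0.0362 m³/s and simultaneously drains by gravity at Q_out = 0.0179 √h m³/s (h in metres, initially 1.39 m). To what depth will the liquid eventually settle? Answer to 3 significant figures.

Accumulation of liquid (constant cross-section A): A dh/dt = Q_in − 0.0179 √h. At steady state dh/dt = 0:
Q_in = 0.0179 √h_ss ⇒ √h_ss = 0.0362/0.0179 = 2.0223.
h_ss = 2.0223² = 4.0899 m. (Since h₀ = 1.39 m < h_ss, the level will rise toward this value.)

4.09 m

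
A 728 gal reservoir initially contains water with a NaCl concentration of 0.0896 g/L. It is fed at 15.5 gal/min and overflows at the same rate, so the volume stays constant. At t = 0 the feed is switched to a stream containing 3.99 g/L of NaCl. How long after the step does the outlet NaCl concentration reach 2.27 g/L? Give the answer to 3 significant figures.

38.5 min

Species balance: V dC/dt = Q(C_in − C) ⇒ τ = V/Q = 46.968 min.
C(t) = C_in + (C₀ − C_in) e^(−t/τ). Set C = 2.27 and solve for t:
e^(−t/τ) = (C − C_in)/(C₀ − C_in) = (2.27 − 3.99)/(0.0896 − 3.99) = 0.44098
t = −τ ln(…) = 46.968 × 0.81875 = 38.455 min.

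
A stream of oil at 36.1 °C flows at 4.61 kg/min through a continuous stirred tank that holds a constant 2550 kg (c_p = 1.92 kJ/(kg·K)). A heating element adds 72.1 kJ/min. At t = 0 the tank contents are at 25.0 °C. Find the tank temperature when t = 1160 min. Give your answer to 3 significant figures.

41.9 °C

M c_p dT/dt = ṁ c_p (T_in − T) + Q̇.
τ = M/ṁ = 553.15 min; T_ss = T_in + Q̇/(ṁ c_p) = 36.1 + 72.1/(4.61·1.92) = 44.246 °C.
This is linear first-order; T(t) = T_ss + (T₀ − T_ss) e^(−t/τ).
T(1160) = 44.246 + (-19.246)·e^(−1160/553.15) = 44.246 + (-19.246)·0.12281 = 41.882 °C.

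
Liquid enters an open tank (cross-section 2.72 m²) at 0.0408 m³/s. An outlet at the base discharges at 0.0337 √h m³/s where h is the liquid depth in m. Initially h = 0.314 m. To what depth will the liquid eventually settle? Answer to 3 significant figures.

Accumulation of liquid (constant cross-section A): A dh/dt = Q_in − 0.0337 √h. At steady state dh/dt = 0:
Q_in = 0.0337 √h_ss ⇒ √h_ss = 0.0408/0.0337 = 1.2107.
h_ss = 1.2107² = 1.4658 m. (Since h₀ = 0.314 m < h_ss, the level will rise toward this value.)

1.47 m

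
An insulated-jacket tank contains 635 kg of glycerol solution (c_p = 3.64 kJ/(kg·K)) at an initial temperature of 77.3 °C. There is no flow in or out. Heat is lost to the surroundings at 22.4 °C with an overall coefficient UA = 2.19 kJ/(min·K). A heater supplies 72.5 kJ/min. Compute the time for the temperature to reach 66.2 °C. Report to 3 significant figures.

751 min

Energy balance: M c_p dT/dt = −UA(T − T_amb) + Q̇.
τ = M c_p/UA = 1055.4 min; T_ss = T_amb + Q̇/UA = 22.4 + 72.5/2.19 = 55.505 °C.
T(t) = T_ss + (T₀ − T_ss)e^(−t/τ); set T = 66.2:
t = −τ ln[(T − T_ss)/(T₀ − T_ss)] = −1055.4 · ln(0.49071) = 751.37 min.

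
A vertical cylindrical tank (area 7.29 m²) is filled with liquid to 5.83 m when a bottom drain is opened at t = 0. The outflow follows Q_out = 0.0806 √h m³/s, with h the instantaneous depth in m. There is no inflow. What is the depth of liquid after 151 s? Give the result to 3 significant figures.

A dh/dt = −Q_out = −0.0806 √h.
This is separable: 2 d(√h)/dt = −0.0806/A, so √h = √h₀ − (0.0806/(2A)) t.
√h = √5.83 − 0.0806·151/(2·7.29) = 2.4145 − 0.83475 = 1.5798.
h = 1.5798² = 2.4957 m.

2.50 m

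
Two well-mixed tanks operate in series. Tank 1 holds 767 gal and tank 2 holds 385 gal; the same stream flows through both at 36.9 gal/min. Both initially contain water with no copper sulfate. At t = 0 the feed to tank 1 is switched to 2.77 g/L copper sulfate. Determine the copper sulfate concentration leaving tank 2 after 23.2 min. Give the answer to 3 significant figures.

1.25 g/L

Time constants: τᵢ = Vᵢ/Q for each well-mixed tank.
τ₁ = 767/36.9 = 20.786 min; τ₂ = 385/36.9 = 10.434 min.
Tank 1: C₁ = C_in(1 − e^(−t/τ₁)). Tank 2 (τ₁ ≠ τ₂): C₂ = C_in[1 − (τ₁ e^(−t/τ₁) − τ₂ e^(−t/τ₂))/(τ₁ − τ₂)].
At t = 23.2: e^(−t/τ₁) = 0.32754, e^(−t/τ₂) = 0.10822.
C₂ = 2.77·[1 − (20.786·0.32754 − 10.434·0.10822)/(10.352)] = 2.77·0.45142 = 1.2504 g/L.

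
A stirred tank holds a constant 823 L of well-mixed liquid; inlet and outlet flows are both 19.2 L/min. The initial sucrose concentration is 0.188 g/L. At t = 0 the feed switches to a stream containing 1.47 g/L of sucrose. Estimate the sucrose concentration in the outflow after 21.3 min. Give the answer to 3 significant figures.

0.690 g/L

Transient balance on the dissolved component: V dC/dt = Q(C_in − C).
So dC/dt = (C_in − C)/τ with τ = V/Q = 823/19.2 = 42.865 min.
This is linear first-order; C(t) = C_in + (C₀ − C_in) e^(−t/τ).
C(21.3) = 1.47 + (0.188 − 1.47)·e^(−21.3/42.865) = 1.47 + (-1.2820)·0.60841 = 0.69002 g/L.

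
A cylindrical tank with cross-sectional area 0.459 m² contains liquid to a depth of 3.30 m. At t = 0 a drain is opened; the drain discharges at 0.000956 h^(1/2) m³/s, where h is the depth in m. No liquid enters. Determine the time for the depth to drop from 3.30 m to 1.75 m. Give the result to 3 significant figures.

With no inflow, A dh/dt = −0.000956 √h.
This is separable: 2 d(√h)/dt = −0.000956/A, so √h = √h₀ − (0.000956/(2A)) t.
t = 2A(√h₀ − √h)/0.000956 = 2·0.459·(√3.30 − √1.75)/0.000956
  = 0.91800 × (1.8166 − 1.3229) / 0.000956 = 474.09 s.

474 s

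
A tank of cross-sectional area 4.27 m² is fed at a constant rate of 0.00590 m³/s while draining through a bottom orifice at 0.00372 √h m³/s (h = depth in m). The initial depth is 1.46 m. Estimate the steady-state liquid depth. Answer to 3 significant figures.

2.52 m

A dh/dt = Q_in − 0.00372 √h. Steady state requires inflow = outflow:
Q_in = 0.00372 √h_ss ⇒ √h_ss = 0.00590/0.00372 = 1.5860.
h_ss = 1.5860² = 2.5155 m. (Since h₀ = 1.46 m < h_ss, the level will rise toward this value.)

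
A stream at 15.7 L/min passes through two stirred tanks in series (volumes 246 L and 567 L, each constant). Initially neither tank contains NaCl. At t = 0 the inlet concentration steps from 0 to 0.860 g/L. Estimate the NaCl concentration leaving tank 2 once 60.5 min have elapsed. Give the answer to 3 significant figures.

Each tank obeys Vᵢ dCᵢ/dt = Q(Cᵢ₋₁ − Cᵢ), so τᵢ = Vᵢ/Q.
τ₁ = 246/15.7 = 15.669 min; τ₂ = 567/15.7 = 36.115 min.
Tank 1: C₁ = C_in(1 − e^(−t/τ₁)). Tank 2 (τ₁ ≠ τ₂): C₂ = C_in[1 − (τ₁ e^(−t/τ₁) − τ₂ e^(−t/τ₂))/(τ₁ − τ₂)].
At t = 60.5: e^(−t/τ₁) = 0.021043, e^(−t/τ₂) = 0.18727.
C₂ = 0.860·[1 − (15.669·0.021043 − 36.115·0.18727)/(-20.446)] = 0.860·0.68535 = 0.58940 g/L.

0.589 g/L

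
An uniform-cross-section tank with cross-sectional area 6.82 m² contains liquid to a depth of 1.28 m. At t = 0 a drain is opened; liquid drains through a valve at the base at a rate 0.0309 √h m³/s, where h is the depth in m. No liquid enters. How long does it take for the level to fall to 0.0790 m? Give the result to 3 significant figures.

375 s

Unsteady balance on liquid volume: A dh/dt = −0.0309 √h.
This is separable: 2 d(√h)/dt = −0.0309/A, so √h = √h₀ − (0.0309/(2A)) t.
t = 2A(√h₀ − √h)/0.0309 = 2·6.82·(√1.28 − √0.0790)/0.0309
  = 13.640 × (1.1314 − 0.28107) / 0.0309 = 375.34 s.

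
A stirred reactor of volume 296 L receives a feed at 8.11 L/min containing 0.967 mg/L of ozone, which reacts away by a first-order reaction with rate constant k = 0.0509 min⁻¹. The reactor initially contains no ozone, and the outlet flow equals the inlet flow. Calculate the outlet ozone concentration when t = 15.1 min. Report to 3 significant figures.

Species balance: V dC/dt = Q C_in − Q C − k V C.
dC/dt = (Q/V) C_in − (Q/V + k) C; effective rate a = Q/V + k = 0.027399 + 0.0509 = 0.078299 min⁻¹.
C_ss = Q C_in/(Q + kV) = 0.33838 mg/L; C(t) = C_ss + (C₀ − C_ss) e^(−a t).
C(15.1) = 0.33838 + (-0.33838)·e^(−0.078299·15.1) = 0.33838 + (-0.33838)·0.30657 = 0.23464 mg/L.

0.235 mg/L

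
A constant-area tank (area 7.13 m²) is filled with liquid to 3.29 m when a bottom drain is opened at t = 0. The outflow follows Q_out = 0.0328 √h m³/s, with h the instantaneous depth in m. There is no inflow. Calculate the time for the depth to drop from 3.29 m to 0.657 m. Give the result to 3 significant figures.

436 s

A dh/dt = −Q_out = −0.0328 √h.
Separate and integrate: 2(√h − √h₀) = −(0.0328/A) t.
t = 2A(√h₀ − √h)/0.0328 = 2·7.13·(√3.29 − √0.657)/0.0328
  = 14.260 × (1.8138 − 0.81056) / 0.0328 = 436.18 s.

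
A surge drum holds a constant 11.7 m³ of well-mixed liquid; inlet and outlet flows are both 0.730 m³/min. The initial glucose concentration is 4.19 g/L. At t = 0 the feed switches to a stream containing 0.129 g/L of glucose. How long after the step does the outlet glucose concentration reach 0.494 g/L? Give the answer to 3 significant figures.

38.6 min

Species balance: V dC/dt = Q(C_in − C) ⇒ τ = V/Q = 16.027 min.
C(t) = C_in + (C₀ − C_in) e^(−t/τ). Set C = 0.494 and solve for t:
e^(−t/τ) = (C − C_in)/(C₀ − C_in) = (0.494 − 0.129)/(4.19 − 0.129) = 0.089879
t = −τ ln(…) = 16.027 × 2.4093 = 38.615 min.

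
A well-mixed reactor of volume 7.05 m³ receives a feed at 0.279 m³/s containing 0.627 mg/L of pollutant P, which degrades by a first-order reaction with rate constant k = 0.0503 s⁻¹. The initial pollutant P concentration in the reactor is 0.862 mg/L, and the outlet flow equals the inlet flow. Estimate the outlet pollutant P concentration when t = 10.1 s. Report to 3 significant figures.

Species balance: V dC/dt = Q C_in − Q C − k V C.
dC/dt = (Q/V) C_in − (Q/V + k) C; effective rate a = Q/V + k = 0.039574 + 0.0503 = 0.089874 s⁻¹.
C_ss = Q C_in/(Q + kV) = 0.27609 mg/L; C(t) = C_ss + (C₀ − C_ss) e^(−a t).
C(10.1) = 0.27609 + (0.58591)·e^(−0.089874·10.1) = 0.27609 + (0.58591)·0.40344 = 0.51247 mg/L.

0.512 mg/L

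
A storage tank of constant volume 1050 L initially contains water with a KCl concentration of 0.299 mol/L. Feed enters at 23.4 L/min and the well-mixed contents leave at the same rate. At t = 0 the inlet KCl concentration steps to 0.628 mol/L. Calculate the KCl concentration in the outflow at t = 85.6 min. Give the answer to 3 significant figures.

Species balance on the tank: V dC/dt = Q(C_in − C).
Time constant τ = V/Q = 1050/23.4 = 44.872 min.
Integrating: C(t) = C_in + (C₀ − C_in) e^(−t/τ).
C(85.6) = 0.628 + (0.299 − 0.628)·e^(−85.6/44.872) = 0.628 + (-0.32900)·0.14843 = 0.57917 mol/L.

0.579 mol/L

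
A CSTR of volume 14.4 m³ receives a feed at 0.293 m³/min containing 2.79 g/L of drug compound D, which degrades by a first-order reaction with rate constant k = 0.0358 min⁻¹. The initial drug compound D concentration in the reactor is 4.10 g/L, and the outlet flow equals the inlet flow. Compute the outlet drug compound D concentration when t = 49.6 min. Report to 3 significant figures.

Accumulation = in − out − consumed: V dC/dt = Q C_in − Q C − k V C.
dC/dt = (Q/V) C_in − (Q/V + k) C; effective rate a = Q/V + k = 0.020347 + 0.0358 = 0.056147 min⁻¹.
C_ss = Q C_in/(Q + kV) = 1.0111 g/L; C(t) = C_ss + (C₀ − C_ss) e^(−a t).
C(49.6) = 1.0111 + (3.0889)·e^(−0.056147·49.6) = 1.0111 + (3.0889)·0.061735 = 1.2018 g/L.

1.20 g/L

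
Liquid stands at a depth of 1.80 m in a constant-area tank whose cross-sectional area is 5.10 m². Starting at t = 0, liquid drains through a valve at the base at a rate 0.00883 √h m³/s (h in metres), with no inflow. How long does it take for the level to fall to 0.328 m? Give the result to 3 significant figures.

Unsteady balance on liquid volume: A dh/dt = −0.00883 √h.
∫ h^(−1/2) dh = −(0.00883/A) ∫ dt, giving 2√h = 2√h₀ − (0.00883/A) t.
t = 2A(√h₀ − √h)/0.00883 = 2·5.10·(√1.80 − √0.328)/0.00883
  = 10.200 × (1.3416 − 0.57271) / 0.00883 = 888.23 s.

888 s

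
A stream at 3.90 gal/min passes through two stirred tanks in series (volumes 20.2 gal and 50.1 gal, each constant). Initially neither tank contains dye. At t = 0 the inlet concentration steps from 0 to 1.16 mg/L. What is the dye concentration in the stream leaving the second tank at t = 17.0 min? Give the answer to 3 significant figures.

0.672 mg/L

Species balance on tank i: dCᵢ/dt = (Cᵢ₋₁ − Cᵢ)/τᵢ with τᵢ = Vᵢ/Q.
τ₁ = 20.2/3.90 = 5.1795 min; τ₂ = 50.1/3.90 = 12.846 min.
Solving the cascade with C₁(0)=C₂(0)=0 gives C₂(t) = C_in[1 − (τ₁ e^(−t/τ₁) − τ₂ e^(−t/τ₂))/(τ₁ − τ₂)].
At t = 17.0: e^(−t/τ₁) = 0.037546, e^(−t/τ₂) = 0.26624.
C₂ = 1.16·[1 − (5.1795·0.037546 − 12.846·0.26624)/(-7.6667)] = 1.16·0.57926 = 0.67194 mg/L.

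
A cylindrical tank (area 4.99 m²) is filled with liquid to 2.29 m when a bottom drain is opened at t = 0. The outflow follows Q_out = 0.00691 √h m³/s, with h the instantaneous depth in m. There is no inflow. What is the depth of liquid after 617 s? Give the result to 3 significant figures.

With no inflow, A dh/dt = −0.00691 √h.
Separate and integrate: 2(√h − √h₀) = −(0.00691/A) t.
√h = √2.29 − 0.00691·617/(2·4.99) = 1.5133 − 0.42720 = 1.0861.
h = 1.0861² = 1.1796 m.

1.18 m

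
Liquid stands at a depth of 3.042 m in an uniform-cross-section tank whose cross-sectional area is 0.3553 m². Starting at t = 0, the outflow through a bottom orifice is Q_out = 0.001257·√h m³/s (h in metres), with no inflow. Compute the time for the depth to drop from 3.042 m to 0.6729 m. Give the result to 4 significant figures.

Mass balance (ρ constant): A dh/dt = −0.001257 √h.
Separate and integrate: 2(√h − √h₀) = −(0.001257/A) t.
t = 2A(√h₀ − √h)/0.001257 = 2·0.3553·(√3.042 − √0.6729)/0.001257
  = 0.710600 × (1.74413 − 0.820305) / 0.001257 = 522.253 s.

522.3 s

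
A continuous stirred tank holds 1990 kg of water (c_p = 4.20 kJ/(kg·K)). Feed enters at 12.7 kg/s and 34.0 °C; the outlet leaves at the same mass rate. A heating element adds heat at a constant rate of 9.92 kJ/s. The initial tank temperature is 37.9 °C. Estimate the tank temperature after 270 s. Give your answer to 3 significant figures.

First-law balance (no shaft work): M c_p dT/dt = ṁ c_p (T_in − T) + 9.92.
τ = M/ṁ = 156.69 s; T_ss = T_in + Q̇/(ṁ c_p) = 34.0 + 9.92/(12.7·4.20) = 34.186 °C.
Solution: T(t) = T_ss + (T₀ − T_ss) e^(−t/τ).
T(270) = 34.186 + (3.7140)·e^(−270/156.69) = 34.186 + (3.7140)·0.17851 = 34.849 °C.

34.8 °C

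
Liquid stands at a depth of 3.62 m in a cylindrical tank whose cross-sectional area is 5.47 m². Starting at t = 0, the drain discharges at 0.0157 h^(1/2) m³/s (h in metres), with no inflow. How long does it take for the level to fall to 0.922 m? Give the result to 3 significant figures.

A dh/dt = −Q_out = −0.0157 √h.
This is separable: 2 d(√h)/dt = −0.0157/A, so √h = √h₀ − (0.0157/(2A)) t.
t = 2A(√h₀ − √h)/0.0157 = 2·5.47·(√3.62 − √0.922)/0.0157
  = 10.940 × (1.9026 − 0.96021) / 0.0157 = 656.69 s.

657 s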